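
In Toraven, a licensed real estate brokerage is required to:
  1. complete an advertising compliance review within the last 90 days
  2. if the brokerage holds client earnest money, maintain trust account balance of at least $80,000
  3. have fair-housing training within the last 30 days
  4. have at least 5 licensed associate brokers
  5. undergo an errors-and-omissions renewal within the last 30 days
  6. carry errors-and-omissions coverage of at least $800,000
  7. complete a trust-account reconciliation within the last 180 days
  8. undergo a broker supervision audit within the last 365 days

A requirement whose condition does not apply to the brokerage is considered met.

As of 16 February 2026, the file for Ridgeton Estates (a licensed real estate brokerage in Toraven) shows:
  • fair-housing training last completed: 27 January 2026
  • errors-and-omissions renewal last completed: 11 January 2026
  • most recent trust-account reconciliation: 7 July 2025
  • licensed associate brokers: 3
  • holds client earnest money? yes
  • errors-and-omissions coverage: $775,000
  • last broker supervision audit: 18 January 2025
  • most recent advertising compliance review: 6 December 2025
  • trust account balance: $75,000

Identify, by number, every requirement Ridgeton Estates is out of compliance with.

2, 4, 5, 6, 7, 8

1. advertising compliance review 72 days ago vs limit 90 → met
2. condition 'holds client earnest money' holds; trust account balance $75,000 < $80,000 → not met
3. fair-housing training 20 days ago vs limit 30 → met
4. licensed associate brokers 3 < 5 → not met
5. errors-and-omissions renewal 36 days ago vs limit 30 → not met
6. errors-and-omissions coverage $775,000 < $800,000 → not met
7. trust-account reconciliation 224 days ago vs limit 180 → not met
8. broker supervision audit 394 days ago vs limit 365 → not met
Not met: 2, 4, 5, 6, 7, 8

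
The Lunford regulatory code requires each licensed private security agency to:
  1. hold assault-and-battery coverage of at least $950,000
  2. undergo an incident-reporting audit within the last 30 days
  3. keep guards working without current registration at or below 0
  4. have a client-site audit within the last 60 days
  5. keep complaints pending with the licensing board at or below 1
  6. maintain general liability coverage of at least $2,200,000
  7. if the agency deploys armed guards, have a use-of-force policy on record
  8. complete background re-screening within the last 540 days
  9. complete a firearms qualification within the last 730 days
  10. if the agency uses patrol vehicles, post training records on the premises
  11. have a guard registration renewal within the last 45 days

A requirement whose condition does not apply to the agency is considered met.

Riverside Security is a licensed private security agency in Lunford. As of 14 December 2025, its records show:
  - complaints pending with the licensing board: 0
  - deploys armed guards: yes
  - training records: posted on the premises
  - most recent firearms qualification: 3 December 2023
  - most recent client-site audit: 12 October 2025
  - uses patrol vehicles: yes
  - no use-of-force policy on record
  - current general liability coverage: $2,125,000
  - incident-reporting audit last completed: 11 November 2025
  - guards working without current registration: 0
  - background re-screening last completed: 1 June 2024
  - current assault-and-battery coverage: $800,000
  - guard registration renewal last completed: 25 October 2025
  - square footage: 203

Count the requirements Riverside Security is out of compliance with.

1. assault-and-battery coverage $800,000 < $950,000 → not met
2. incident-reporting audit 33 days ago vs limit 30 → not met
3. guards working without current registration 0 ≤ 0 → met
4. client-site audit 63 days ago vs limit 60 → not met
5. complaints pending with the licensing board 0 ≤ 1 → met
6. general liability coverage $2,125,000 < $2,200,000 → not met
7. condition 'deploys armed guards' holds; use-of-force policy absent → not met
8. background re-screening 561 days ago vs limit 540 → not met
9. firearms qualification 742 days ago vs limit 730 → not met
10. condition 'uses patrol vehicles' holds; training records present → met
11. guard registration renewal 50 days ago vs limit 45 → not met
Not met: 8 of 11

8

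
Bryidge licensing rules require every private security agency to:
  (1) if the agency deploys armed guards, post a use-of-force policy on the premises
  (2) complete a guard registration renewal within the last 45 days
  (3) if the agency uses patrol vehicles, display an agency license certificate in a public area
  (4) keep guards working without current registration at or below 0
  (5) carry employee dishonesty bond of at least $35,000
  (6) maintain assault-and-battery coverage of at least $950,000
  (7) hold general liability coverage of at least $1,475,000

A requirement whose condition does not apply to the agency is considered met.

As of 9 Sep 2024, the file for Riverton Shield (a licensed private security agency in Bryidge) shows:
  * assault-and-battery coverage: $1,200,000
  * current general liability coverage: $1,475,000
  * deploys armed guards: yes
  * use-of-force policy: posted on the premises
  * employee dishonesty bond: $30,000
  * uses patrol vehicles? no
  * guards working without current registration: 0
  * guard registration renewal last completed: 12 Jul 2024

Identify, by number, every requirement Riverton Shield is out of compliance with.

2, 5

1. condition 'deploys armed guards' holds; use-of-force policy present → met
2. guard registration renewal 59 days ago vs limit 45 → not met
3. condition 'uses patrol vehicles' does not hold → requirement n/a → met
4. guards working without current registration 0 ≤ 0 → met
5. employee dishonesty bond $30,000 < $35,000 → not met
6. assault-and-battery coverage $1,200,000 ≥ $950,000 → met
7. general liability coverage $1,475,000 ≥ $1,475,000 → met
Not met: 2, 5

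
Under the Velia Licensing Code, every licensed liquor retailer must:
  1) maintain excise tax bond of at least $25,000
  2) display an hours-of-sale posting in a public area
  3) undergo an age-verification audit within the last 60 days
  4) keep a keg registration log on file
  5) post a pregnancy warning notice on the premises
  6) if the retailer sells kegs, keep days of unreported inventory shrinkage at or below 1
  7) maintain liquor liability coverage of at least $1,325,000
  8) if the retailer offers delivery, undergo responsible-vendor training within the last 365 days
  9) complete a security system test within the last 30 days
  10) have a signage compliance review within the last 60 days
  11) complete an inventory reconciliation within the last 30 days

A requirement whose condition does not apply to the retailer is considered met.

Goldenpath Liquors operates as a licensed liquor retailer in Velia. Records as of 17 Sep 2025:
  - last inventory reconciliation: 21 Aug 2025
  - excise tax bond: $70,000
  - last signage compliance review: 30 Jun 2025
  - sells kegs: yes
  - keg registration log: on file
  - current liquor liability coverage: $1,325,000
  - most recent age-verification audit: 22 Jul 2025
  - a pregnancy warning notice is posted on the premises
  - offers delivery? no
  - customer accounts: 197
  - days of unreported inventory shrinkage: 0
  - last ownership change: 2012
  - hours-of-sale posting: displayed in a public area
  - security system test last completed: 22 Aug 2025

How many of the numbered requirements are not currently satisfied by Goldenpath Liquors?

1. excise tax bond $70,000 ≥ $25,000 → met
2. hours-of-sale posting present → met
3. age-verification audit 57 days ago vs limit 60 → met
4. keg registration log present → met
5. pregnancy warning notice present → met
6. condition 'sells kegs' holds; days of unreported inventory shrinkage 0 ≤ 1 → met
7. liquor liability coverage $1,325,000 ≥ $1,325,000 → met
8. condition 'offers delivery' does not hold → requirement n/a → met
9. security system test 26 days ago vs limit 30 → met
10. signage compliance review 79 days ago vs limit 60 → not met
11. inventory reconciliation 27 days ago vs limit 30 → met
Not met: 1 of 11

1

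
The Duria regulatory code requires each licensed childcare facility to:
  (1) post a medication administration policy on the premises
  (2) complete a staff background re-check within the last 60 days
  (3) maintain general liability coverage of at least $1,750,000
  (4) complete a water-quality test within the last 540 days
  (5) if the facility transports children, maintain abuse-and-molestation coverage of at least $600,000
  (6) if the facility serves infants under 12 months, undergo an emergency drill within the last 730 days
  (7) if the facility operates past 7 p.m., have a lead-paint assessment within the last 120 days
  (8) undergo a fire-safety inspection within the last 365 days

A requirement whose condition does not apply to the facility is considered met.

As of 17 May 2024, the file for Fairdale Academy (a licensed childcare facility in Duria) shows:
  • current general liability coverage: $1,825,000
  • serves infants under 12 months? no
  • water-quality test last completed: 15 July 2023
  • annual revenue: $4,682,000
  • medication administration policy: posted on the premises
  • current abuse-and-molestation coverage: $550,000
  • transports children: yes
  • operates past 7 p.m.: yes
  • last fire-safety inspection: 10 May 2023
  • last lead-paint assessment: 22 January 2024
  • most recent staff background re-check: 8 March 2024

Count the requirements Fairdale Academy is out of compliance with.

1. medication administration policy present → met
2. staff background re-check 70 days ago vs limit 60 → not met
3. general liability coverage $1,825,000 ≥ $1,750,000 → met
4. water-quality test 307 days ago vs limit 540 → met
5. condition 'transports children' holds; abuse-and-molestation coverage $550,000 < $600,000 → not met
6. condition 'serves infants under 12 months' does not hold → requirement n/a → met
7. condition 'operates past 7 p.m.' holds; lead-paint assessment 116 days ago vs limit 120 → met
8. fire-safety inspection 373 days ago vs limit 365 → not met
Not met: 3 of 8

3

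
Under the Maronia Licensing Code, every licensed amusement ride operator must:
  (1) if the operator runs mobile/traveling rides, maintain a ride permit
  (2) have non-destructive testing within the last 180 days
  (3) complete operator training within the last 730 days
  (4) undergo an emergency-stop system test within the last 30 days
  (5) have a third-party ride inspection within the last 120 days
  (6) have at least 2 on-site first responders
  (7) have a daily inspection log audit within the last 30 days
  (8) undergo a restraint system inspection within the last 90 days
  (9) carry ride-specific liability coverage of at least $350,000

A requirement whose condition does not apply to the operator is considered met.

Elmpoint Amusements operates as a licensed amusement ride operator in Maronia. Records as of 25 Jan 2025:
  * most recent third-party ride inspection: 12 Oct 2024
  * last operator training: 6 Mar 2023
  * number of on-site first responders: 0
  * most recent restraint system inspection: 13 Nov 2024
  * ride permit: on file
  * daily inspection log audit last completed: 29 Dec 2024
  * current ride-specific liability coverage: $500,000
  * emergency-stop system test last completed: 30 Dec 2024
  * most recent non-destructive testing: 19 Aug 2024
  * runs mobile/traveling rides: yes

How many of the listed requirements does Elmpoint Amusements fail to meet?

1

1. condition 'runs mobile/traveling rides' holds; ride permit present → met
2. non-destructive testing 159 days ago vs limit 180 → met
3. operator training 691 days ago vs limit 730 → met
4. emergency-stop system test 26 days ago vs limit 30 → met
5. third-party ride inspection 105 days ago vs limit 120 → met
6. on-site first responders 0 < 2 → not met
7. daily inspection log audit 27 days ago vs limit 30 → met
8. restraint system inspection 73 days ago vs limit 90 → met
9. ride-specific liability coverage $500,000 ≥ $350,000 → met
Not met: 1 of 9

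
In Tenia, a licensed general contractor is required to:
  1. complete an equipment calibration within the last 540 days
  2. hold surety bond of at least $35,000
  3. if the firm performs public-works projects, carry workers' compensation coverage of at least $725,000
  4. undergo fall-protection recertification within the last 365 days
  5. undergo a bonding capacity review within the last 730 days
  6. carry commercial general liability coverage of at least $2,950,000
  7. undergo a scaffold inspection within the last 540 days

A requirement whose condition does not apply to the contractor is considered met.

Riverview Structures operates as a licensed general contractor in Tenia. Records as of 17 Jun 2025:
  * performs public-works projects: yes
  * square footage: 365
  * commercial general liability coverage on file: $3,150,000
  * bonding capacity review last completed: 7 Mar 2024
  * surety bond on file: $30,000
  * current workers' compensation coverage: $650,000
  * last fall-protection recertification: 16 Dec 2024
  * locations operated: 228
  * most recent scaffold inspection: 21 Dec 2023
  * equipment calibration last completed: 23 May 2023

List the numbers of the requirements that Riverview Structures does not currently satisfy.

1, 2, 3, 7

1. equipment calibration 756 days ago vs limit 540 → not met
2. surety bond $30,000 < $35,000 → not met
3. condition 'performs public-works projects' holds; workers' compensation coverage $650,000 < $725,000 → not met
4. fall-protection recertification 183 days ago vs limit 365 → met
5. bonding capacity review 467 days ago vs limit 730 → met
6. commercial general liability coverage $3,150,000 ≥ $2,950,000 → met
7. scaffold inspection 544 days ago vs limit 540 → not met
Not met: 1, 2, 3, 7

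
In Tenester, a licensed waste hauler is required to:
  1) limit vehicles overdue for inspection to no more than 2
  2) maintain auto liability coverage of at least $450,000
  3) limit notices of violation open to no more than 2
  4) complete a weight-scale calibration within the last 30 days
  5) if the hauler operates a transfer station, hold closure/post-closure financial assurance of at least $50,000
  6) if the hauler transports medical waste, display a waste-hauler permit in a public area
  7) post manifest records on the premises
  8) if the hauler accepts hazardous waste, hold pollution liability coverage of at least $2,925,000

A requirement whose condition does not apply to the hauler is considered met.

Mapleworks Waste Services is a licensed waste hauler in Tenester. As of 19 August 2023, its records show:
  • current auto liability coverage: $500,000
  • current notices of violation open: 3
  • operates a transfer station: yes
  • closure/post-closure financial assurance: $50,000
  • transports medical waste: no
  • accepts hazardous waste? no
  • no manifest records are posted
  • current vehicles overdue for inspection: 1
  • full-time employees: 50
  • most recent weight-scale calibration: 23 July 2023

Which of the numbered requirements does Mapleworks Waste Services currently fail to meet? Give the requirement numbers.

1. vehicles overdue for inspection 1 ≤ 2 → met
2. auto liability coverage $500,000 ≥ $450,000 → met
3. notices of violation open 3 > 2 → not met
4. weight-scale calibration 27 days ago vs limit 30 → met
5. condition 'operates a transfer station' holds; closure/post-closure financial assurance $50,000 ≥ $50,000 → met
6. condition 'transports medical waste' does not hold → requirement n/a → met
7. manifest records absent → not met
8. condition 'accepts hazardous waste' does not hold → requirement n/a → met
Not met: 3, 7

3, 7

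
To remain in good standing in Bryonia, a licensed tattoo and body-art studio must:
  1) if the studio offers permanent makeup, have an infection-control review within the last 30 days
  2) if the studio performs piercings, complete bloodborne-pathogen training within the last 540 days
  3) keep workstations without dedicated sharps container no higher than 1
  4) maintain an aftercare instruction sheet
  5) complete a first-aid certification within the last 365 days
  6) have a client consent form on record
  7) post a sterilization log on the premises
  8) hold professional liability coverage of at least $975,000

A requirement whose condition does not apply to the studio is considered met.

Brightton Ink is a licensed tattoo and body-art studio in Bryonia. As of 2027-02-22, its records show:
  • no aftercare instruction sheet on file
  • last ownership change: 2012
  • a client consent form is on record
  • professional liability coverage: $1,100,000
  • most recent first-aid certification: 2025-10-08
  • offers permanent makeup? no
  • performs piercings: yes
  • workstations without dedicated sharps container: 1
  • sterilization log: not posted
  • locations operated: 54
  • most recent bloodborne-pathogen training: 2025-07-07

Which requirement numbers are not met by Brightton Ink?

2, 4, 5, 7

1. condition 'offers permanent makeup' does not hold → requirement n/a → met
2. condition 'performs piercings' holds; bloodborne-pathogen training 595 days ago vs limit 540 → not met
3. workstations without dedicated sharps container 1 ≤ 1 → met
4. aftercare instruction sheet absent → not met
5. first-aid certification 502 days ago vs limit 365 → not met
6. client consent form present → met
7. sterilization log absent → not met
8. professional liability coverage $1,100,000 ≥ $975,000 → met
Not met: 2, 4, 5, 7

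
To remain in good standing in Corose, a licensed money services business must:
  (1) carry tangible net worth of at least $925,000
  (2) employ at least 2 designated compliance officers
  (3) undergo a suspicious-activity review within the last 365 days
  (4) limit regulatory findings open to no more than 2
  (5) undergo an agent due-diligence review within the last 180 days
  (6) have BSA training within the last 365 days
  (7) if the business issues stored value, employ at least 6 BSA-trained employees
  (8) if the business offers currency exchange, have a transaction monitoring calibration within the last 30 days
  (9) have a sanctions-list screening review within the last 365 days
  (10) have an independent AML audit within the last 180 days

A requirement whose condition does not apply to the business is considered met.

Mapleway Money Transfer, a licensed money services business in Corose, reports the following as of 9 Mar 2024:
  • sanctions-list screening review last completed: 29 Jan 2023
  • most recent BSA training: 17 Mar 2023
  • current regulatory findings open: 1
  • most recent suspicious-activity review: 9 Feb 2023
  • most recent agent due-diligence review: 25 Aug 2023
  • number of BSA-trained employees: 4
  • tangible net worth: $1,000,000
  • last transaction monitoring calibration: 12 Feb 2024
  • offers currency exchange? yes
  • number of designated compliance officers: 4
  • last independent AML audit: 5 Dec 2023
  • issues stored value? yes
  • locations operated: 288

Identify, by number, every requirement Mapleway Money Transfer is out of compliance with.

1. tangible net worth $1,000,000 ≥ $925,000 → met
2. designated compliance officers 4 ≥ 2 → met
3. suspicious-activity review 394 days ago vs limit 365 → not met
4. regulatory findings open 1 ≤ 2 → met
5. agent due-diligence review 197 days ago vs limit 180 → not met
6. BSA training 358 days ago vs limit 365 → met
7. condition 'issues stored value' holds; BSA-trained employees 4 < 6 → not met
8. condition 'offers currency exchange' holds; transaction monitoring calibration 26 days ago vs limit 30 → met
9. sanctions-list screening review 405 days ago vs limit 365 → not met
10. independent AML audit 95 days ago vs limit 180 → met
Not met: 3, 5, 7, 9

3, 5, 7, 9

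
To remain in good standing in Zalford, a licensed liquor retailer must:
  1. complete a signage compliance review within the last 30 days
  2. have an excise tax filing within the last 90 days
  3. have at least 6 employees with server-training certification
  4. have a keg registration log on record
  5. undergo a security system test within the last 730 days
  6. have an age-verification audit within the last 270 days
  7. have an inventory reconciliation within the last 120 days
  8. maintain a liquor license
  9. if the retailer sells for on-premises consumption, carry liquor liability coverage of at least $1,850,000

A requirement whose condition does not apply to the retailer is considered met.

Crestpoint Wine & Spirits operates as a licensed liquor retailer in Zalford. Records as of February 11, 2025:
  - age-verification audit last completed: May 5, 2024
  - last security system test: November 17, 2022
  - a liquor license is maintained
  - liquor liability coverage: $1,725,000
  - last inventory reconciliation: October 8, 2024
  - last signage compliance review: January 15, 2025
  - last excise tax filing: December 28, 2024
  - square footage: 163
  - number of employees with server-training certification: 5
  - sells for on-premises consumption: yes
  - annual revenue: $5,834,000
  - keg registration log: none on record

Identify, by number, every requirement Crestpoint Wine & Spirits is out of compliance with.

3, 4, 5, 6, 7, 9

1. signage compliance review 27 days ago vs limit 30 → met
2. excise tax filing 45 days ago vs limit 90 → met
3. employees with server-training certification 5 < 6 → not met
4. keg registration log absent → not met
5. security system test 817 days ago vs limit 730 → not met
6. age-verification audit 282 days ago vs limit 270 → not met
7. inventory reconciliation 126 days ago vs limit 120 → not met
8. liquor license present → met
9. condition 'sells for on-premises consumption' holds; liquor liability coverage $1,725,000 < $1,850,000 → not met
Not met: 3, 4, 5, 6, 7, 9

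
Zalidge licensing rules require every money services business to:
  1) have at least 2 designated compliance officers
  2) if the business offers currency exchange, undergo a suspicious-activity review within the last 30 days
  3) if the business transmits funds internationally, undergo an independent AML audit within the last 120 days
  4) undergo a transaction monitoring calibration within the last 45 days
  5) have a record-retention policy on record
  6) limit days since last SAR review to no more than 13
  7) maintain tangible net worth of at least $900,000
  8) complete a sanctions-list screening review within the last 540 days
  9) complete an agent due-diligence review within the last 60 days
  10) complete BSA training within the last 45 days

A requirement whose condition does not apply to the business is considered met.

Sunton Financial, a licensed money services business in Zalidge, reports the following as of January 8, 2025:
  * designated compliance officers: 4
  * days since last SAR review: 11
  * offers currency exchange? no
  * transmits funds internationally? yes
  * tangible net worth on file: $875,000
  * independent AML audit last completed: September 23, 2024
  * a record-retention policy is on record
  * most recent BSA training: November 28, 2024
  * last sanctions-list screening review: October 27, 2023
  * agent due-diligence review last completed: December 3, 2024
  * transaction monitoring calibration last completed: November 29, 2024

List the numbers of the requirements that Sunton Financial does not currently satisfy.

1. designated compliance officers 4 ≥ 2 → met
2. condition 'offers currency exchange' does not hold → requirement n/a → met
3. condition 'transmits funds internationally' holds; independent AML audit 107 days ago vs limit 120 → met
4. transaction monitoring calibration 40 days ago vs limit 45 → met
5. record-retention policy present → met
6. days since last SAR review 11 ≤ 13 → met
7. tangible net worth $875,000 < $900,000 → not met
8. sanctions-list screening review 439 days ago vs limit 540 → met
9. agent due-diligence review 36 days ago vs limit 60 → met
10. BSA training 41 days ago vs limit 45 → met
Not met: 7

7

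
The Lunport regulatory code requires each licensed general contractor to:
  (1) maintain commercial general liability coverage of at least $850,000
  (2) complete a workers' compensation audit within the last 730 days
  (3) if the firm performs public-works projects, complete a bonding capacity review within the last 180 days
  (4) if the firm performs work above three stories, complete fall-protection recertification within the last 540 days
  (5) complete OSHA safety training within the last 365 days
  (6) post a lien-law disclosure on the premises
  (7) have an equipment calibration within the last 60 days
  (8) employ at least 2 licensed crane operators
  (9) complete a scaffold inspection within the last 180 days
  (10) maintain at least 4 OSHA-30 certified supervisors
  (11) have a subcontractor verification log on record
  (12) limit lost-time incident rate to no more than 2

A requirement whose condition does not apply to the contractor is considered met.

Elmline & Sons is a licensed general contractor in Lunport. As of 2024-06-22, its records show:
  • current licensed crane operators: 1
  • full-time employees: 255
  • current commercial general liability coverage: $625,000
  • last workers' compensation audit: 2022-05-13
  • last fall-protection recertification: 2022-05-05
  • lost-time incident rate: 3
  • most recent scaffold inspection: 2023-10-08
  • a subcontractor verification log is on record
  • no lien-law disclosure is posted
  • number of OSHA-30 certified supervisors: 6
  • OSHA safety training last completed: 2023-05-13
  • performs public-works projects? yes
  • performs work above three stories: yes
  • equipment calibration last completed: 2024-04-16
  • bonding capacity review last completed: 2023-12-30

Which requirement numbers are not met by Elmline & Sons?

1, 2, 4, 5, 6, 7, 8, 9, 12

1. commercial general liability coverage $625,000 < $850,000 → not met
2. workers' compensation audit 771 days ago vs limit 730 → not met
3. condition 'performs public-works projects' holds; bonding capacity review 175 days ago vs limit 180 → met
4. condition 'performs work above three stories' holds; fall-protection recertification 779 days ago vs limit 540 → not met
5. OSHA safety training 406 days ago vs limit 365 → not met
6. lien-law disclosure absent → not met
7. equipment calibration 67 days ago vs limit 60 → not met
8. licensed crane operators 1 < 2 → not met
9. scaffold inspection 258 days ago vs limit 180 → not met
10. OSHA-30 certified supervisors 6 ≥ 4 → met
11. subcontractor verification log present → met
12. lost-time incident rate 3 > 2 → not met
Not met: 1, 2, 4, 5, 6, 7, 8, 9, 12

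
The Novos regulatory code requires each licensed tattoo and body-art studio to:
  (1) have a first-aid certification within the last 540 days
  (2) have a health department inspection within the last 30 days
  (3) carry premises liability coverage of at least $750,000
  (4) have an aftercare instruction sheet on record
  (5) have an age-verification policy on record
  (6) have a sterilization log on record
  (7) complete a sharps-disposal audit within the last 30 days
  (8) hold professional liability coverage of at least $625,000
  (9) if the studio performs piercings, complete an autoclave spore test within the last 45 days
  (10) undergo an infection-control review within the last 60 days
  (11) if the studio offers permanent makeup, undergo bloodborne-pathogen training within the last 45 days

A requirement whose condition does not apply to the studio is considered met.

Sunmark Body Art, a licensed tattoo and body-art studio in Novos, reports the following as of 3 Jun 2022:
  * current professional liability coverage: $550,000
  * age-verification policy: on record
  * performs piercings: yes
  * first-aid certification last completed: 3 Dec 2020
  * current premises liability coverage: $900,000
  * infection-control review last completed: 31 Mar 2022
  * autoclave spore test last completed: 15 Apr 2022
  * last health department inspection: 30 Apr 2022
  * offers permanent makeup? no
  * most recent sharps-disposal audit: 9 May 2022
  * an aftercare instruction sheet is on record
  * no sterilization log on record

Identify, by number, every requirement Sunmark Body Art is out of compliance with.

1, 2, 6, 8, 9, 10

1. first-aid certification 547 days ago vs limit 540 → not met
2. health department inspection 34 days ago vs limit 30 → not met
3. premises liability coverage $900,000 ≥ $750,000 → met
4. aftercare instruction sheet present → met
5. age-verification policy present → met
6. sterilization log absent → not met
7. sharps-disposal audit 25 days ago vs limit 30 → met
8. professional liability coverage $550,000 < $625,000 → not met
9. condition 'performs piercings' holds; autoclave spore test 49 days ago vs limit 45 → not met
10. infection-control review 64 days ago vs limit 60 → not met
11. condition 'offers permanent makeup' does not hold → requirement n/a → met
Not met: 1, 2, 6, 8, 9, 10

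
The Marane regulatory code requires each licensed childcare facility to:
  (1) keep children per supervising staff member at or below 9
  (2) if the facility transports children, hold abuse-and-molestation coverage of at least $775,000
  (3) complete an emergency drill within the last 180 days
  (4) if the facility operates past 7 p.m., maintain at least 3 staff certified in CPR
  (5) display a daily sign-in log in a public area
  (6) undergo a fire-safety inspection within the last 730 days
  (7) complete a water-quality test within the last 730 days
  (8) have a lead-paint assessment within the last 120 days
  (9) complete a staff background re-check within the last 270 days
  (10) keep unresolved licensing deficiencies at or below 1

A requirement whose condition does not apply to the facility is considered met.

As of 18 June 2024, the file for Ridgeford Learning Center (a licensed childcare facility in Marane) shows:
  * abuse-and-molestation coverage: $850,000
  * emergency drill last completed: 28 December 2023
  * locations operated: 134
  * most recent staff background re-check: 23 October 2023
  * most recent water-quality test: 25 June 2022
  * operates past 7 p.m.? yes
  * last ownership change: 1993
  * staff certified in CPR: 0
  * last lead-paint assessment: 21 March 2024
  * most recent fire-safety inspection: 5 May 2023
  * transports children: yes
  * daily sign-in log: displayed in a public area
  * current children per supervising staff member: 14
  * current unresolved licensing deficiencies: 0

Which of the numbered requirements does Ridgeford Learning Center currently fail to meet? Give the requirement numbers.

1. children per supervising staff member 14 > 9 → not met
2. condition 'transports children' holds; abuse-and-molestation coverage $850,000 ≥ $775,000 → met
3. emergency drill 173 days ago vs limit 180 → met
4. condition 'operates past 7 p.m.' holds; staff certified in CPR 0 < 3 → not met
5. daily sign-in log present → met
6. fire-safety inspection 410 days ago vs limit 730 → met
7. water-quality test 724 days ago vs limit 730 → met
8. lead-paint assessment 89 days ago vs limit 120 → met
9. staff background re-check 239 days ago vs limit 270 → met
10. unresolved licensing deficiencies 0 ≤ 1 → met
Not met: 1, 4

1, 4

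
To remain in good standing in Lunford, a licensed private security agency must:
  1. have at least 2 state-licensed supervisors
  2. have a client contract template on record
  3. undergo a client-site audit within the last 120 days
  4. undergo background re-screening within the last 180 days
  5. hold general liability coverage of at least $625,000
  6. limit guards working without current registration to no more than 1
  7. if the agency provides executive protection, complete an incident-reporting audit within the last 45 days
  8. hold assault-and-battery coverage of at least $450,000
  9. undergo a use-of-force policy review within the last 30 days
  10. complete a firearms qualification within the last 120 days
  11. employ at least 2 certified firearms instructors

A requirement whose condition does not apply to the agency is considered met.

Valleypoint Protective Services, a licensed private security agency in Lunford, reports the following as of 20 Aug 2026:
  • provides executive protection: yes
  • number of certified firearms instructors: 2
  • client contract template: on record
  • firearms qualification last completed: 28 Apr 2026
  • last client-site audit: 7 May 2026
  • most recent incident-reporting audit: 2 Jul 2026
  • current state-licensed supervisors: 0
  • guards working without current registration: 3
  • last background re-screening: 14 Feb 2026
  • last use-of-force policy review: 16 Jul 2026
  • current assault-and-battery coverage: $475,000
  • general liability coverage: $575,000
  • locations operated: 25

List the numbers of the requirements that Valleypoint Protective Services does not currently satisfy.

1, 4, 5, 6, 7, 9

1. state-licensed supervisors 0 < 2 → not met
2. client contract template present → met
3. client-site audit 105 days ago vs limit 120 → met
4. background re-screening 187 days ago vs limit 180 → not met
5. general liability coverage $575,000 < $625,000 → not met
6. guards working without current registration 3 > 1 → not met
7. condition 'provides executive protection' holds; incident-reporting audit 49 days ago vs limit 45 → not met
8. assault-and-battery coverage $475,000 ≥ $450,000 → met
9. use-of-force policy review 35 days ago vs limit 30 → not met
10. firearms qualification 114 days ago vs limit 120 → met
11. certified firearms instructors 2 ≥ 2 → met
Not met: 1, 4, 5, 6, 7, 9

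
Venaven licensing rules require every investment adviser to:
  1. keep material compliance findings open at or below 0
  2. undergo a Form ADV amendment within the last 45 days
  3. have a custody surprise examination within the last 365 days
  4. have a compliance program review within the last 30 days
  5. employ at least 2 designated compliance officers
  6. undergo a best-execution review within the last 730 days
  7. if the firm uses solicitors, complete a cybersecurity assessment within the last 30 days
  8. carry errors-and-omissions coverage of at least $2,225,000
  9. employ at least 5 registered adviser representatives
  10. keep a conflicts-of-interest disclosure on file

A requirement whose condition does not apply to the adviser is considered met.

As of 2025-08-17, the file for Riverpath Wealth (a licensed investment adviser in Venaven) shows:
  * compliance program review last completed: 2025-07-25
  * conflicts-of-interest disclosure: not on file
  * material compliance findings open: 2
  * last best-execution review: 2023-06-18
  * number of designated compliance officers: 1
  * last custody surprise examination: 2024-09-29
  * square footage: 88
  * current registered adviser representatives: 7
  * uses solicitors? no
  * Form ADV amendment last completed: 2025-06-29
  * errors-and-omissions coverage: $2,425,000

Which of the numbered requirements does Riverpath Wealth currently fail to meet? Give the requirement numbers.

1. material compliance findings open 2 > 0 → not met
2. Form ADV amendment 49 days ago vs limit 45 → not met
3. custody surprise examination 322 days ago vs limit 365 → met
4. compliance program review 23 days ago vs limit 30 → met
5. designated compliance officers 1 < 2 → not met
6. best-execution review 791 days ago vs limit 730 → not met
7. condition 'uses solicitors' does not hold → requirement n/a → met
8. errors-and-omissions coverage $2,425,000 ≥ $2,225,000 → met
9. registered adviser representatives 7 ≥ 5 → met
10. conflicts-of-interest disclosure absent → not met
Not met: 1, 2, 5, 6, 10

1, 2, 5, 6, 10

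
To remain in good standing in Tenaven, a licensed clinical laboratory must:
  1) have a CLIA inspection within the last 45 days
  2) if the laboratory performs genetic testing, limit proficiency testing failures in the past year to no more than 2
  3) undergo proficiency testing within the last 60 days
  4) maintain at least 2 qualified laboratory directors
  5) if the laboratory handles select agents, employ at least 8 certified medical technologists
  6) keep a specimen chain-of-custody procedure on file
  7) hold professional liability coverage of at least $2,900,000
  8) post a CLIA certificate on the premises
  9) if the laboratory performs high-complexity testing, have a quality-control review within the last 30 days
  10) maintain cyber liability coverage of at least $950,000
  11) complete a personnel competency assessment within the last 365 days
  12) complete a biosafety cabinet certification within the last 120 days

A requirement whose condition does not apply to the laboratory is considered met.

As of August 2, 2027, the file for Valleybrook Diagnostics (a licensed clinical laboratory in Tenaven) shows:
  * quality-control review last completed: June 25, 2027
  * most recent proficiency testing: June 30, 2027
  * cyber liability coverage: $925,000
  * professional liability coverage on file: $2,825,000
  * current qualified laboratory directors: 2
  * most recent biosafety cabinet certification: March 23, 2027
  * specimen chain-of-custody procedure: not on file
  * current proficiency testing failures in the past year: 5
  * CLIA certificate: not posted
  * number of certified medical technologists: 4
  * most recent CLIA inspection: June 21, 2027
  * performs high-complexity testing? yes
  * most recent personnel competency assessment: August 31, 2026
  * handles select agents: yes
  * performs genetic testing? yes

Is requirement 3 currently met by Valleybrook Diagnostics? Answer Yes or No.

3. proficiency testing 33 days ago vs limit 60 → met

Yes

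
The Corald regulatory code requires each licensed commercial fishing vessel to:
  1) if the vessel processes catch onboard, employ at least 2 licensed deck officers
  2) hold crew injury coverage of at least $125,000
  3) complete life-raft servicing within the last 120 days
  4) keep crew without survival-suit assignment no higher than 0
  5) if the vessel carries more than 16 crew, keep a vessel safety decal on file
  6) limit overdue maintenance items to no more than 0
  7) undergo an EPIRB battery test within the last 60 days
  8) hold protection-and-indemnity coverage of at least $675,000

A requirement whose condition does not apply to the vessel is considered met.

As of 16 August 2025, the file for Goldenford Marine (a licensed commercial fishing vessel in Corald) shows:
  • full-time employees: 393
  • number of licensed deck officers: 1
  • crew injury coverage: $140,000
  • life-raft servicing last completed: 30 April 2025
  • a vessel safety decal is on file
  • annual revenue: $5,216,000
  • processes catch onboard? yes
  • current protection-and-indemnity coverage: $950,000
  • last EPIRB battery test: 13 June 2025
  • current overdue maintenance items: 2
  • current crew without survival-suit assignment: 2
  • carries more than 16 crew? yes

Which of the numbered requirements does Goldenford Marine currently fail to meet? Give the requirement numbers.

1, 4, 6, 7

1. condition 'processes catch onboard' holds; licensed deck officers 1 < 2 → not met
2. crew injury coverage $140,000 ≥ $125,000 → met
3. life-raft servicing 108 days ago vs limit 120 → met
4. crew without survival-suit assignment 2 > 0 → not met
5. condition 'carries more than 16 crew' holds; vessel safety decal present → met
6. overdue maintenance items 2 > 0 → not met
7. EPIRB battery test 64 days ago vs limit 60 → not met
8. protection-and-indemnity coverage $950,000 ≥ $675,000 → met
Not met: 1, 4, 6, 7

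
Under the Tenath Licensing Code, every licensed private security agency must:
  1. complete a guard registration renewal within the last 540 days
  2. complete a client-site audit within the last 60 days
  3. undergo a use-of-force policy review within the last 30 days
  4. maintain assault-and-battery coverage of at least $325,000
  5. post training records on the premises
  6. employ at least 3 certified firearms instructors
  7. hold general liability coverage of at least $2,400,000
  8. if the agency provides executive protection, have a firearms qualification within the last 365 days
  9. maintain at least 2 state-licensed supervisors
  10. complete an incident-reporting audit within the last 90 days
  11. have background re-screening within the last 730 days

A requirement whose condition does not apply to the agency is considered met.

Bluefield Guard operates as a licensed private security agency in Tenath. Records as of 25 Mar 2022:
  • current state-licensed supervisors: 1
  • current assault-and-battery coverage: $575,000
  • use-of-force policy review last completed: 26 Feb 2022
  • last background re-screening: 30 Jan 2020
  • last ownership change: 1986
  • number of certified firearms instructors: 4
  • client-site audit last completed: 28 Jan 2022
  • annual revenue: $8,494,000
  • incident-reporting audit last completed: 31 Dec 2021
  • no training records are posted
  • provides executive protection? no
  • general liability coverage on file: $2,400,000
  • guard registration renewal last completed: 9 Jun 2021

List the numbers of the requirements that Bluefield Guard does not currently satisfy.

5, 9, 11

1. guard registration renewal 289 days ago vs limit 540 → met
2. client-site audit 56 days ago vs limit 60 → met
3. use-of-force policy review 27 days ago vs limit 30 → met
4. assault-and-battery coverage $575,000 ≥ $325,000 → met
5. training records absent → not met
6. certified firearms instructors 4 ≥ 3 → met
7. general liability coverage $2,400,000 ≥ $2,400,000 → met
8. condition 'provides executive protection' does not hold → requirement n/a → met
9. state-licensed supervisors 1 < 2 → not met
10. incident-reporting audit 84 days ago vs limit 90 → met
11. background re-screening 785 days ago vs limit 730 → not met
Not met: 5, 9, 11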